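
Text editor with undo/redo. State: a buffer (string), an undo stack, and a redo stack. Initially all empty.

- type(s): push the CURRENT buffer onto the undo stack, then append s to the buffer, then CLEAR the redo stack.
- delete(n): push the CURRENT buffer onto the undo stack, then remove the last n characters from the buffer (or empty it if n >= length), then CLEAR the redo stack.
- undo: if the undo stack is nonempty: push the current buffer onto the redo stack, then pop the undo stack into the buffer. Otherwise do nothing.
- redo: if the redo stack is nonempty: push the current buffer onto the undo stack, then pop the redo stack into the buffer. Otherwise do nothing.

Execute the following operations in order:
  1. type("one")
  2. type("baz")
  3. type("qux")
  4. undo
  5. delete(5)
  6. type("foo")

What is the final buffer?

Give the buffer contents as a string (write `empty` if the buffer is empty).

After op 1 (type): buf='one' undo_depth=1 redo_depth=0
After op 2 (type): buf='onebaz' undo_depth=2 redo_depth=0
After op 3 (type): buf='onebazqux' undo_depth=3 redo_depth=0
After op 4 (undo): buf='onebaz' undo_depth=2 redo_depth=1
After op 5 (delete): buf='o' undo_depth=3 redo_depth=0
After op 6 (type): buf='ofoo' undo_depth=4 redo_depth=0

Answer: ofoo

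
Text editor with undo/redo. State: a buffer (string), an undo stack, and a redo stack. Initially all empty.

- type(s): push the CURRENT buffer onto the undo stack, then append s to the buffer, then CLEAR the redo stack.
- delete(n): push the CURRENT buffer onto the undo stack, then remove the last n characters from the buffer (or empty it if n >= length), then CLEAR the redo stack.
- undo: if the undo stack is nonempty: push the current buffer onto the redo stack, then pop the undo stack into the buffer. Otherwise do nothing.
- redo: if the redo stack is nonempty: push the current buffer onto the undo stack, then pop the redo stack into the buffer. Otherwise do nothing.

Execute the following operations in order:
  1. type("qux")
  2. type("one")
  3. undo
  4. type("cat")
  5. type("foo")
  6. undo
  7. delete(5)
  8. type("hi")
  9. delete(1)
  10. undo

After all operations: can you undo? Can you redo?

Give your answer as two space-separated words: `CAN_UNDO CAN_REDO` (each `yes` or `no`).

After op 1 (type): buf='qux' undo_depth=1 redo_depth=0
After op 2 (type): buf='quxone' undo_depth=2 redo_depth=0
After op 3 (undo): buf='qux' undo_depth=1 redo_depth=1
After op 4 (type): buf='quxcat' undo_depth=2 redo_depth=0
After op 5 (type): buf='quxcatfoo' undo_depth=3 redo_depth=0
After op 6 (undo): buf='quxcat' undo_depth=2 redo_depth=1
After op 7 (delete): buf='q' undo_depth=3 redo_depth=0
After op 8 (type): buf='qhi' undo_depth=4 redo_depth=0
After op 9 (delete): buf='qh' undo_depth=5 redo_depth=0
After op 10 (undo): buf='qhi' undo_depth=4 redo_depth=1

Answer: yes yes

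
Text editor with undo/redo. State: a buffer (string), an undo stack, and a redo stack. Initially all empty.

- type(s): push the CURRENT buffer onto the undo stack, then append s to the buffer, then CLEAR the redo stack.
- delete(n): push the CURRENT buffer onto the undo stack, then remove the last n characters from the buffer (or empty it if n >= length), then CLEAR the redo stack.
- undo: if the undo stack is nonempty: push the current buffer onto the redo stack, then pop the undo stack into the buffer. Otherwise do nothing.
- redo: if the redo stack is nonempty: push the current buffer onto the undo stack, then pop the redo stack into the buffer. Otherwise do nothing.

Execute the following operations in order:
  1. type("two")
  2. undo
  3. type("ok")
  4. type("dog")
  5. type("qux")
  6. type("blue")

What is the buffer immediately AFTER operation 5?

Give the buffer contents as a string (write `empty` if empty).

Answer: okdogqux

Derivation:
After op 1 (type): buf='two' undo_depth=1 redo_depth=0
After op 2 (undo): buf='(empty)' undo_depth=0 redo_depth=1
After op 3 (type): buf='ok' undo_depth=1 redo_depth=0
After op 4 (type): buf='okdog' undo_depth=2 redo_depth=0
After op 5 (type): buf='okdogqux' undo_depth=3 redo_depth=0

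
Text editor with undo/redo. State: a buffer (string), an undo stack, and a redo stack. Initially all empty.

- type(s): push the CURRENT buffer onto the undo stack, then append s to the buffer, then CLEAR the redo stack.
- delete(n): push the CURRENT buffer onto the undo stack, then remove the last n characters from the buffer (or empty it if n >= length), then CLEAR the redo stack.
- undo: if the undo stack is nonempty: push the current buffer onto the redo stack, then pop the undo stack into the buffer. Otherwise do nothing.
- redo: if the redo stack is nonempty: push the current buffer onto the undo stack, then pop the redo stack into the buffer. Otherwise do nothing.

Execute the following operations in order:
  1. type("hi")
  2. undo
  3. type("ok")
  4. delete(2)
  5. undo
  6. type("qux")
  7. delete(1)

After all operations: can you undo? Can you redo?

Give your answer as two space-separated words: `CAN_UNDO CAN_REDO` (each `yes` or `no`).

After op 1 (type): buf='hi' undo_depth=1 redo_depth=0
After op 2 (undo): buf='(empty)' undo_depth=0 redo_depth=1
After op 3 (type): buf='ok' undo_depth=1 redo_depth=0
After op 4 (delete): buf='(empty)' undo_depth=2 redo_depth=0
After op 5 (undo): buf='ok' undo_depth=1 redo_depth=1
After op 6 (type): buf='okqux' undo_depth=2 redo_depth=0
After op 7 (delete): buf='okqu' undo_depth=3 redo_depth=0

Answer: yes no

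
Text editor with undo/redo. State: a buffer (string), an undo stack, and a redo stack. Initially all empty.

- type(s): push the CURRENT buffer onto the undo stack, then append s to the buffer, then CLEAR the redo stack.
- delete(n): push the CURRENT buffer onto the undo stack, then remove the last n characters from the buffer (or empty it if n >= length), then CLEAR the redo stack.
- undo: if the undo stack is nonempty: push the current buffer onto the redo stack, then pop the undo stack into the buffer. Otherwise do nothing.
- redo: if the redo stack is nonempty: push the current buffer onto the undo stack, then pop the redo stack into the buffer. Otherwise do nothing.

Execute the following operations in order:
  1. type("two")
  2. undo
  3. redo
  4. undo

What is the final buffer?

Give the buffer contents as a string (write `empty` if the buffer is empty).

After op 1 (type): buf='two' undo_depth=1 redo_depth=0
After op 2 (undo): buf='(empty)' undo_depth=0 redo_depth=1
After op 3 (redo): buf='two' undo_depth=1 redo_depth=0
After op 4 (undo): buf='(empty)' undo_depth=0 redo_depth=1

Answer: empty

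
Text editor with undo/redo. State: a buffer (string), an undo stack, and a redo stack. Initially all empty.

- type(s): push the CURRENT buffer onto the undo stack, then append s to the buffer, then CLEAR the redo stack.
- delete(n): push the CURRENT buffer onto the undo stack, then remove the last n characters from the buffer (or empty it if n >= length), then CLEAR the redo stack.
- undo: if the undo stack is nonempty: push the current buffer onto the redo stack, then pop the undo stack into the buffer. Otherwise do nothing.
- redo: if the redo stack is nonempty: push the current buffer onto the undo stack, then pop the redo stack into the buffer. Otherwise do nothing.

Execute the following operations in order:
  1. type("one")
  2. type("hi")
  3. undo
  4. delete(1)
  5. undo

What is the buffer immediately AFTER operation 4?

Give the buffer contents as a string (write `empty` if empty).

After op 1 (type): buf='one' undo_depth=1 redo_depth=0
After op 2 (type): buf='onehi' undo_depth=2 redo_depth=0
After op 3 (undo): buf='one' undo_depth=1 redo_depth=1
After op 4 (delete): buf='on' undo_depth=2 redo_depth=0

Answer: on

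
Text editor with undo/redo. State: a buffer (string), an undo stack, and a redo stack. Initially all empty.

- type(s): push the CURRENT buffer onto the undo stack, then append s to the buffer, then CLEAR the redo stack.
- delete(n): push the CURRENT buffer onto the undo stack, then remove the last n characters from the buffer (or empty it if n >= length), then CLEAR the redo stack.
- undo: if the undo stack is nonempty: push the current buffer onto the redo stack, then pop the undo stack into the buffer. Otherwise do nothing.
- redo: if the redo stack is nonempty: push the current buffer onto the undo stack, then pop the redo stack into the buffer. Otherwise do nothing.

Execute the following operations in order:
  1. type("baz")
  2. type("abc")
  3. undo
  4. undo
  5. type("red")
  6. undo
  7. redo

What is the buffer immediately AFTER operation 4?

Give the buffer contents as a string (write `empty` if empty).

Answer: empty

Derivation:
After op 1 (type): buf='baz' undo_depth=1 redo_depth=0
After op 2 (type): buf='bazabc' undo_depth=2 redo_depth=0
After op 3 (undo): buf='baz' undo_depth=1 redo_depth=1
After op 4 (undo): buf='(empty)' undo_depth=0 redo_depth=2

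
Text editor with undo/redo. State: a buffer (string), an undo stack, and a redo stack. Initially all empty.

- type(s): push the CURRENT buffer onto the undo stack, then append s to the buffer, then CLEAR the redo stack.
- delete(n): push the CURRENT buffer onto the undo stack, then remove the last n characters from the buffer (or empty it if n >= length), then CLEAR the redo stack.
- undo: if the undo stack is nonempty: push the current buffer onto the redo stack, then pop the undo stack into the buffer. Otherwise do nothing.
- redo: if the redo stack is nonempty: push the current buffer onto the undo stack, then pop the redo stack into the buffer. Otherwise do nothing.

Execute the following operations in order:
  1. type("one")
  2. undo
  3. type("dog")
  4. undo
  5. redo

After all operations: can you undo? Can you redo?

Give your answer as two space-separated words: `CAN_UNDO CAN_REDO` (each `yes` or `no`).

Answer: yes no

Derivation:
After op 1 (type): buf='one' undo_depth=1 redo_depth=0
After op 2 (undo): buf='(empty)' undo_depth=0 redo_depth=1
After op 3 (type): buf='dog' undo_depth=1 redo_depth=0
After op 4 (undo): buf='(empty)' undo_depth=0 redo_depth=1
After op 5 (redo): buf='dog' undo_depth=1 redo_depth=0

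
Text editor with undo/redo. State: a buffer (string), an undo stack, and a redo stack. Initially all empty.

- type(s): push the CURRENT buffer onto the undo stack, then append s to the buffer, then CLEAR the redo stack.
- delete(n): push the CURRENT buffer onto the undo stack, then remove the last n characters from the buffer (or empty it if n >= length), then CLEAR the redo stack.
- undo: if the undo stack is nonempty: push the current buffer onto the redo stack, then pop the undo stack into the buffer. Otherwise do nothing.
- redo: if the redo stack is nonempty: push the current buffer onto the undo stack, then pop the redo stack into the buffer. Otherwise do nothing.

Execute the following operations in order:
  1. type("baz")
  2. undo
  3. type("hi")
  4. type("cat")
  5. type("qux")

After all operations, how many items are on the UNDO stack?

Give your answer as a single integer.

After op 1 (type): buf='baz' undo_depth=1 redo_depth=0
After op 2 (undo): buf='(empty)' undo_depth=0 redo_depth=1
After op 3 (type): buf='hi' undo_depth=1 redo_depth=0
After op 4 (type): buf='hicat' undo_depth=2 redo_depth=0
After op 5 (type): buf='hicatqux' undo_depth=3 redo_depth=0

Answer: 3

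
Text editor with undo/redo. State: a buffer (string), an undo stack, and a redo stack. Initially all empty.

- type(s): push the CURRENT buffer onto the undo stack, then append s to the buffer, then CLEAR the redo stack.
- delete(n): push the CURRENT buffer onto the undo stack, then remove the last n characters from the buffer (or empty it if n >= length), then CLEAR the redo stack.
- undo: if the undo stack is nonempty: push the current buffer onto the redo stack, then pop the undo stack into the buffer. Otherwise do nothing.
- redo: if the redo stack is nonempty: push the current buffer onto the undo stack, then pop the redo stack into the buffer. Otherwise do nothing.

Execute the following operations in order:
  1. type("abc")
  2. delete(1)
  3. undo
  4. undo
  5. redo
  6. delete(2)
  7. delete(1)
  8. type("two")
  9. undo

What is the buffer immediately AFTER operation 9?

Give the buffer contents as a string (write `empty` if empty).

After op 1 (type): buf='abc' undo_depth=1 redo_depth=0
After op 2 (delete): buf='ab' undo_depth=2 redo_depth=0
After op 3 (undo): buf='abc' undo_depth=1 redo_depth=1
After op 4 (undo): buf='(empty)' undo_depth=0 redo_depth=2
After op 5 (redo): buf='abc' undo_depth=1 redo_depth=1
After op 6 (delete): buf='a' undo_depth=2 redo_depth=0
After op 7 (delete): buf='(empty)' undo_depth=3 redo_depth=0
After op 8 (type): buf='two' undo_depth=4 redo_depth=0
After op 9 (undo): buf='(empty)' undo_depth=3 redo_depth=1

Answer: empty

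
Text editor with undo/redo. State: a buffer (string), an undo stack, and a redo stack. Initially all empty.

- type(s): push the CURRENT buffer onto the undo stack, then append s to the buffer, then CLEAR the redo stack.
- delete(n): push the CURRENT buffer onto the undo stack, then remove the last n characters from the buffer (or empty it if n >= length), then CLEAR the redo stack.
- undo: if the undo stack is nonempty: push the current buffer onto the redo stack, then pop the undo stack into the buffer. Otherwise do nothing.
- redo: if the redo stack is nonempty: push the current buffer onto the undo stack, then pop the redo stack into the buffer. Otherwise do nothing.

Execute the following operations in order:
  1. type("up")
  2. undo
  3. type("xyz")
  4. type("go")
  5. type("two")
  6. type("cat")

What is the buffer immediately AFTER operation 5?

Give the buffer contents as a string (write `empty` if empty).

After op 1 (type): buf='up' undo_depth=1 redo_depth=0
After op 2 (undo): buf='(empty)' undo_depth=0 redo_depth=1
After op 3 (type): buf='xyz' undo_depth=1 redo_depth=0
After op 4 (type): buf='xyzgo' undo_depth=2 redo_depth=0
After op 5 (type): buf='xyzgotwo' undo_depth=3 redo_depth=0

Answer: xyzgotwo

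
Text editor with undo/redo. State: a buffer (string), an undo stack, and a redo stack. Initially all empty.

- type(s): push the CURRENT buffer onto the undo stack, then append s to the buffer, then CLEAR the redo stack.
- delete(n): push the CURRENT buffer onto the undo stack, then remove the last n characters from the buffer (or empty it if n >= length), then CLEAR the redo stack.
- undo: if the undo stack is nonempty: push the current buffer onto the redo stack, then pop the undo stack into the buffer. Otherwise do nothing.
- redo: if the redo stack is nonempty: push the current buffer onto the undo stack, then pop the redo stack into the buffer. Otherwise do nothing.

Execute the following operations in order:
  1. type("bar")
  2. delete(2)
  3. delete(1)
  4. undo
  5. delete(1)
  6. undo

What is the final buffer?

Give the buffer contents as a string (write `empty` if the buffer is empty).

After op 1 (type): buf='bar' undo_depth=1 redo_depth=0
After op 2 (delete): buf='b' undo_depth=2 redo_depth=0
After op 3 (delete): buf='(empty)' undo_depth=3 redo_depth=0
After op 4 (undo): buf='b' undo_depth=2 redo_depth=1
After op 5 (delete): buf='(empty)' undo_depth=3 redo_depth=0
After op 6 (undo): buf='b' undo_depth=2 redo_depth=1

Answer: b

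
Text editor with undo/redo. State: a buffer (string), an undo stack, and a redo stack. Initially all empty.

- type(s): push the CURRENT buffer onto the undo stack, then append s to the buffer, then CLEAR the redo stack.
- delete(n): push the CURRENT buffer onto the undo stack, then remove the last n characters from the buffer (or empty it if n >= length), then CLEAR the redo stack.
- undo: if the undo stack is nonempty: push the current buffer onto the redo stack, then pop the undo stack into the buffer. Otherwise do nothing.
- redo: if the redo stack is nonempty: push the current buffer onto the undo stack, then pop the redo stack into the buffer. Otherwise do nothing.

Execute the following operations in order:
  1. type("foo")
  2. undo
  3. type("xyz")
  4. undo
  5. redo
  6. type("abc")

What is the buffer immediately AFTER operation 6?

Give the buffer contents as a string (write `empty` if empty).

After op 1 (type): buf='foo' undo_depth=1 redo_depth=0
After op 2 (undo): buf='(empty)' undo_depth=0 redo_depth=1
After op 3 (type): buf='xyz' undo_depth=1 redo_depth=0
After op 4 (undo): buf='(empty)' undo_depth=0 redo_depth=1
After op 5 (redo): buf='xyz' undo_depth=1 redo_depth=0
After op 6 (type): buf='xyzabc' undo_depth=2 redo_depth=0

Answer: xyzabc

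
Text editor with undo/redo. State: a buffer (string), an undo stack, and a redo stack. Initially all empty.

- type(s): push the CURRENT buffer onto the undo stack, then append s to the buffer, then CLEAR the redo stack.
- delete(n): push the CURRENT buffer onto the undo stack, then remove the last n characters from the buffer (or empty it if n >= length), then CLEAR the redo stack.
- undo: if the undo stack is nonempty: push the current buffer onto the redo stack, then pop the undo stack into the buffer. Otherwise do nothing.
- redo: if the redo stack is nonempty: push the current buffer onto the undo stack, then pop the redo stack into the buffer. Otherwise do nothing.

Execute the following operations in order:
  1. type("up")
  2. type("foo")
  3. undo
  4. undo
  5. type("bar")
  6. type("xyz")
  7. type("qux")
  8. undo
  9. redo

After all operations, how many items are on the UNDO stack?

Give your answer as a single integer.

Answer: 3

Derivation:
After op 1 (type): buf='up' undo_depth=1 redo_depth=0
After op 2 (type): buf='upfoo' undo_depth=2 redo_depth=0
After op 3 (undo): buf='up' undo_depth=1 redo_depth=1
After op 4 (undo): buf='(empty)' undo_depth=0 redo_depth=2
After op 5 (type): buf='bar' undo_depth=1 redo_depth=0
After op 6 (type): buf='barxyz' undo_depth=2 redo_depth=0
After op 7 (type): buf='barxyzqux' undo_depth=3 redo_depth=0
After op 8 (undo): buf='barxyz' undo_depth=2 redo_depth=1
After op 9 (redo): buf='barxyzqux' undo_depth=3 redo_depth=0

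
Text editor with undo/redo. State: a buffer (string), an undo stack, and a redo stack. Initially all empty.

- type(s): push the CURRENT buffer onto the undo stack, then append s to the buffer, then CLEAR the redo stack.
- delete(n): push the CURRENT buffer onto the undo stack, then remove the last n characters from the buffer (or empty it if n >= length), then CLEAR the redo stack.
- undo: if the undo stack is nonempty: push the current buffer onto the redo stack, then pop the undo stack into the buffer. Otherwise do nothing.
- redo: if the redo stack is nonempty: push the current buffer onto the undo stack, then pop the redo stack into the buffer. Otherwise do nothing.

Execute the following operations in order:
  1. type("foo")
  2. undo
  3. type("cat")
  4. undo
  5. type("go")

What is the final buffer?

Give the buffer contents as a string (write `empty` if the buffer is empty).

Answer: go

Derivation:
After op 1 (type): buf='foo' undo_depth=1 redo_depth=0
After op 2 (undo): buf='(empty)' undo_depth=0 redo_depth=1
After op 3 (type): buf='cat' undo_depth=1 redo_depth=0
After op 4 (undo): buf='(empty)' undo_depth=0 redo_depth=1
After op 5 (type): buf='go' undo_depth=1 redo_depth=0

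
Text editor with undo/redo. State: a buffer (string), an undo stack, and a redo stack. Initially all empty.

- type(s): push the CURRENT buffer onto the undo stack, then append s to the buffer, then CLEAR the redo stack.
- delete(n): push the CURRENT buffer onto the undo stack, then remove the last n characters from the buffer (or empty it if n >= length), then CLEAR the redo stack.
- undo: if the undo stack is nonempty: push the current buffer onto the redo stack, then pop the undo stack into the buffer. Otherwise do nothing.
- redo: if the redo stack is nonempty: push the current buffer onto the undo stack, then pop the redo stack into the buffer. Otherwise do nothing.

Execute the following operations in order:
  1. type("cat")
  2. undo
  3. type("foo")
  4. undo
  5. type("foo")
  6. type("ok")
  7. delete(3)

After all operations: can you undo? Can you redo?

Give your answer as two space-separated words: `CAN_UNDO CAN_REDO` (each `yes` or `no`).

After op 1 (type): buf='cat' undo_depth=1 redo_depth=0
After op 2 (undo): buf='(empty)' undo_depth=0 redo_depth=1
After op 3 (type): buf='foo' undo_depth=1 redo_depth=0
After op 4 (undo): buf='(empty)' undo_depth=0 redo_depth=1
After op 5 (type): buf='foo' undo_depth=1 redo_depth=0
After op 6 (type): buf='foook' undo_depth=2 redo_depth=0
After op 7 (delete): buf='fo' undo_depth=3 redo_depth=0

Answer: yes no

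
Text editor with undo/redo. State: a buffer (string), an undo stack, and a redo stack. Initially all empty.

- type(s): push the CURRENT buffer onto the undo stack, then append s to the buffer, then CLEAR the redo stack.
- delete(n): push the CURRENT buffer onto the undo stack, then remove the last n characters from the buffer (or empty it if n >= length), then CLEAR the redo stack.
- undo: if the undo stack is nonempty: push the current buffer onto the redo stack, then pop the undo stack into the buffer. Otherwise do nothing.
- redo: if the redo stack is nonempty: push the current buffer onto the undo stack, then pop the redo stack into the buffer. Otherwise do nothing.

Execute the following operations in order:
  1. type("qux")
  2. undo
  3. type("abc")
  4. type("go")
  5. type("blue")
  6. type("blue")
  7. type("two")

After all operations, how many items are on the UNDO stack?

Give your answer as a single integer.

After op 1 (type): buf='qux' undo_depth=1 redo_depth=0
After op 2 (undo): buf='(empty)' undo_depth=0 redo_depth=1
After op 3 (type): buf='abc' undo_depth=1 redo_depth=0
After op 4 (type): buf='abcgo' undo_depth=2 redo_depth=0
After op 5 (type): buf='abcgoblue' undo_depth=3 redo_depth=0
After op 6 (type): buf='abcgoblueblue' undo_depth=4 redo_depth=0
After op 7 (type): buf='abcgobluebluetwo' undo_depth=5 redo_depth=0

Answer: 5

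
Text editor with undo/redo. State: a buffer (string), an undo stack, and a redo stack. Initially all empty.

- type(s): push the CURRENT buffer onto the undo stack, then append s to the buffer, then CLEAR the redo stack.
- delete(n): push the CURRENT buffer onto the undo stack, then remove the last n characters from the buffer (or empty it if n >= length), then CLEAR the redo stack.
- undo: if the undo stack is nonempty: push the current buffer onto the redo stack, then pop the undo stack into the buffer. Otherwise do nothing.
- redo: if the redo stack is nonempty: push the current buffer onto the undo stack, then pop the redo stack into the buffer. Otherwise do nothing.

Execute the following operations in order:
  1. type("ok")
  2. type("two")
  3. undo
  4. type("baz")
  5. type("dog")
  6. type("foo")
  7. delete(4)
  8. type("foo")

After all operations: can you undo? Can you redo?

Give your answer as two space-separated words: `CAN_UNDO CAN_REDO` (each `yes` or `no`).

Answer: yes no

Derivation:
After op 1 (type): buf='ok' undo_depth=1 redo_depth=0
After op 2 (type): buf='oktwo' undo_depth=2 redo_depth=0
After op 3 (undo): buf='ok' undo_depth=1 redo_depth=1
After op 4 (type): buf='okbaz' undo_depth=2 redo_depth=0
After op 5 (type): buf='okbazdog' undo_depth=3 redo_depth=0
After op 6 (type): buf='okbazdogfoo' undo_depth=4 redo_depth=0
After op 7 (delete): buf='okbazdo' undo_depth=5 redo_depth=0
After op 8 (type): buf='okbazdofoo' undo_depth=6 redo_depth=0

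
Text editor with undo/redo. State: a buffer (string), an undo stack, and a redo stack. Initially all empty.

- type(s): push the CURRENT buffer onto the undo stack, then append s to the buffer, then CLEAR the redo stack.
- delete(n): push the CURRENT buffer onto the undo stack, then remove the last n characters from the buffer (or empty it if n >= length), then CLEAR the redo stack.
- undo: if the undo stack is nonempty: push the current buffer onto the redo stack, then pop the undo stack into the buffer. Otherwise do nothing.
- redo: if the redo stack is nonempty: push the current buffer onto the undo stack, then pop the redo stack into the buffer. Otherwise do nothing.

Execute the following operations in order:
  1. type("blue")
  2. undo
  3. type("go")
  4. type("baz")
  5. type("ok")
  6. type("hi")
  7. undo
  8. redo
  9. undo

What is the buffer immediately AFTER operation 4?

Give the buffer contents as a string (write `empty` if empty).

Answer: gobaz

Derivation:
After op 1 (type): buf='blue' undo_depth=1 redo_depth=0
After op 2 (undo): buf='(empty)' undo_depth=0 redo_depth=1
After op 3 (type): buf='go' undo_depth=1 redo_depth=0
After op 4 (type): buf='gobaz' undo_depth=2 redo_depth=0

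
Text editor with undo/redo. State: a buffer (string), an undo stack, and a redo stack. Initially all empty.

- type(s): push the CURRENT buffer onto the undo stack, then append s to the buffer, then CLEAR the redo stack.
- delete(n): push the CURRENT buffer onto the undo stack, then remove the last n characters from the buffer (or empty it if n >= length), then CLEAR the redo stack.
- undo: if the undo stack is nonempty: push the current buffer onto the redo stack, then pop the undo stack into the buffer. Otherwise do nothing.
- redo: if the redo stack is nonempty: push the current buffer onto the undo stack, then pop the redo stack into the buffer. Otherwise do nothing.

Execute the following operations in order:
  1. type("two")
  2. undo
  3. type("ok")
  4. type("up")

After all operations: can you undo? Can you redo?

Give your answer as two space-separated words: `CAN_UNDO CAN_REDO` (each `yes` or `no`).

Answer: yes no

Derivation:
After op 1 (type): buf='two' undo_depth=1 redo_depth=0
After op 2 (undo): buf='(empty)' undo_depth=0 redo_depth=1
After op 3 (type): buf='ok' undo_depth=1 redo_depth=0
After op 4 (type): buf='okup' undo_depth=2 redo_depth=0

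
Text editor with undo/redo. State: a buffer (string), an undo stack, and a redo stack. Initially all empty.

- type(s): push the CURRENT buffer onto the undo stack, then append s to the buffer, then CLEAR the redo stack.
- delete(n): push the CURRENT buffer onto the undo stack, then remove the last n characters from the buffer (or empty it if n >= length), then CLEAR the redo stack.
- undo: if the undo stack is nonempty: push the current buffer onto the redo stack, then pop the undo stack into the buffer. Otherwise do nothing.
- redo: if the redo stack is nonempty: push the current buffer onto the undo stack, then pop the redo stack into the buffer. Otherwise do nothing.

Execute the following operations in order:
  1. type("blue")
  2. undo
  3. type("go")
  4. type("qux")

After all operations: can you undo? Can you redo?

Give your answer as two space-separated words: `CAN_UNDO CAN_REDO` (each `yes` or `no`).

After op 1 (type): buf='blue' undo_depth=1 redo_depth=0
After op 2 (undo): buf='(empty)' undo_depth=0 redo_depth=1
After op 3 (type): buf='go' undo_depth=1 redo_depth=0
After op 4 (type): buf='goqux' undo_depth=2 redo_depth=0

Answer: yes no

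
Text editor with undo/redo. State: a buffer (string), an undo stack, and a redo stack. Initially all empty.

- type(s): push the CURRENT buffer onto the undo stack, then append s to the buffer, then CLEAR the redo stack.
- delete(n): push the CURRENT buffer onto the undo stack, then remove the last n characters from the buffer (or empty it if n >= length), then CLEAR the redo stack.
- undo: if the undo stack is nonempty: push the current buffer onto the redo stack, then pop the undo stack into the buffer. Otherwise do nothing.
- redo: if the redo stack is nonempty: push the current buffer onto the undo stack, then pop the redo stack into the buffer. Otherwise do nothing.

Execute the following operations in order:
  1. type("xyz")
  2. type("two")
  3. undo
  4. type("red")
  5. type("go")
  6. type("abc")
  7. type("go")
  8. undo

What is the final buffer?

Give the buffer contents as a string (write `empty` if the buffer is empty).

Answer: xyzredgoabc

Derivation:
After op 1 (type): buf='xyz' undo_depth=1 redo_depth=0
After op 2 (type): buf='xyztwo' undo_depth=2 redo_depth=0
After op 3 (undo): buf='xyz' undo_depth=1 redo_depth=1
After op 4 (type): buf='xyzred' undo_depth=2 redo_depth=0
After op 5 (type): buf='xyzredgo' undo_depth=3 redo_depth=0
After op 6 (type): buf='xyzredgoabc' undo_depth=4 redo_depth=0
After op 7 (type): buf='xyzredgoabcgo' undo_depth=5 redo_depth=0
After op 8 (undo): buf='xyzredgoabc' undo_depth=4 redo_depth=1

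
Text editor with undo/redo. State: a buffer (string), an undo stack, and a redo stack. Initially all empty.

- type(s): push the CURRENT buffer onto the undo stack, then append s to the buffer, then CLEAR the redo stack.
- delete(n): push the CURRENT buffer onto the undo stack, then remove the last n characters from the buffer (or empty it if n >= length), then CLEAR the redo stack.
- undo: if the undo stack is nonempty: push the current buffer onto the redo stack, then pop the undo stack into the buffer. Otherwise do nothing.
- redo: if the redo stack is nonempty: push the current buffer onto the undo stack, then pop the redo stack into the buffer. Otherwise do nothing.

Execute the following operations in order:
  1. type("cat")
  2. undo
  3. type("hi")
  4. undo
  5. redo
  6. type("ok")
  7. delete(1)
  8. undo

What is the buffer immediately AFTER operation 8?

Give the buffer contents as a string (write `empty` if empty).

After op 1 (type): buf='cat' undo_depth=1 redo_depth=0
After op 2 (undo): buf='(empty)' undo_depth=0 redo_depth=1
After op 3 (type): buf='hi' undo_depth=1 redo_depth=0
After op 4 (undo): buf='(empty)' undo_depth=0 redo_depth=1
After op 5 (redo): buf='hi' undo_depth=1 redo_depth=0
After op 6 (type): buf='hiok' undo_depth=2 redo_depth=0
After op 7 (delete): buf='hio' undo_depth=3 redo_depth=0
After op 8 (undo): buf='hiok' undo_depth=2 redo_depth=1

Answer: hiok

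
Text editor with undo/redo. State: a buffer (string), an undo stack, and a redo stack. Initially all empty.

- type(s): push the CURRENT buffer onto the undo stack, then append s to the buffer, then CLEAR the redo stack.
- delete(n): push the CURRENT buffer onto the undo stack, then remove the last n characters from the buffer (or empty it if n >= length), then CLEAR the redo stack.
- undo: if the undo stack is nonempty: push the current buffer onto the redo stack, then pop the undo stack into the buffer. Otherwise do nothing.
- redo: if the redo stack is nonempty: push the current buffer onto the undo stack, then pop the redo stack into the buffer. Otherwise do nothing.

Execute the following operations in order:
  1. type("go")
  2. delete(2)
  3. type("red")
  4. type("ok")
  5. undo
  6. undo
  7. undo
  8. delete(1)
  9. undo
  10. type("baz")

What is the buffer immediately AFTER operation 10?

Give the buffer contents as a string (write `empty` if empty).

Answer: gobaz

Derivation:
After op 1 (type): buf='go' undo_depth=1 redo_depth=0
After op 2 (delete): buf='(empty)' undo_depth=2 redo_depth=0
After op 3 (type): buf='red' undo_depth=3 redo_depth=0
After op 4 (type): buf='redok' undo_depth=4 redo_depth=0
After op 5 (undo): buf='red' undo_depth=3 redo_depth=1
After op 6 (undo): buf='(empty)' undo_depth=2 redo_depth=2
After op 7 (undo): buf='go' undo_depth=1 redo_depth=3
After op 8 (delete): buf='g' undo_depth=2 redo_depth=0
After op 9 (undo): buf='go' undo_depth=1 redo_depth=1
After op 10 (type): buf='gobaz' undo_depth=2 redo_depth=0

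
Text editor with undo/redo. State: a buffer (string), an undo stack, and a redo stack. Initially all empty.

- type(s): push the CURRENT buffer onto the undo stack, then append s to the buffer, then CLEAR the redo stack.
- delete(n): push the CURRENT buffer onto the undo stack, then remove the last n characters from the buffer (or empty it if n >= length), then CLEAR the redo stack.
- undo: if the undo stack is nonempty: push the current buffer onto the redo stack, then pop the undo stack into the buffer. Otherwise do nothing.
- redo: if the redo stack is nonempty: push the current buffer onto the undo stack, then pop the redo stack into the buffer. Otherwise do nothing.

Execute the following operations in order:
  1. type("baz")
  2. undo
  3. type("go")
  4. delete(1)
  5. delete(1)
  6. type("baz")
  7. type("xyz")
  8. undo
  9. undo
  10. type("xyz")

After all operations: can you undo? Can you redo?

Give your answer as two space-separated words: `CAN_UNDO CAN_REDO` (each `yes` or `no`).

Answer: yes no

Derivation:
After op 1 (type): buf='baz' undo_depth=1 redo_depth=0
After op 2 (undo): buf='(empty)' undo_depth=0 redo_depth=1
After op 3 (type): buf='go' undo_depth=1 redo_depth=0
After op 4 (delete): buf='g' undo_depth=2 redo_depth=0
After op 5 (delete): buf='(empty)' undo_depth=3 redo_depth=0
After op 6 (type): buf='baz' undo_depth=4 redo_depth=0
After op 7 (type): buf='bazxyz' undo_depth=5 redo_depth=0
After op 8 (undo): buf='baz' undo_depth=4 redo_depth=1
After op 9 (undo): buf='(empty)' undo_depth=3 redo_depth=2
After op 10 (type): buf='xyz' undo_depth=4 redo_depth=0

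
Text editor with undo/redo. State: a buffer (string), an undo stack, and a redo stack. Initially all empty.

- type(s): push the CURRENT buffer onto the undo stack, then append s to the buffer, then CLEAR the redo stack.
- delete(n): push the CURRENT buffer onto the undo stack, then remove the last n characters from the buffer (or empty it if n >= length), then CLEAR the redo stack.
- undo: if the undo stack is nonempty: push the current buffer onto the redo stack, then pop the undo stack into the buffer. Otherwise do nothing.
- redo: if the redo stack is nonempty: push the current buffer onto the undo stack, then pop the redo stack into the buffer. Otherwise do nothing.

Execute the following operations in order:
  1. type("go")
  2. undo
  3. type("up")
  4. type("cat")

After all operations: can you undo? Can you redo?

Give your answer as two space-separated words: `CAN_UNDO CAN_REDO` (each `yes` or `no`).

After op 1 (type): buf='go' undo_depth=1 redo_depth=0
After op 2 (undo): buf='(empty)' undo_depth=0 redo_depth=1
After op 3 (type): buf='up' undo_depth=1 redo_depth=0
After op 4 (type): buf='upcat' undo_depth=2 redo_depth=0

Answer: yes no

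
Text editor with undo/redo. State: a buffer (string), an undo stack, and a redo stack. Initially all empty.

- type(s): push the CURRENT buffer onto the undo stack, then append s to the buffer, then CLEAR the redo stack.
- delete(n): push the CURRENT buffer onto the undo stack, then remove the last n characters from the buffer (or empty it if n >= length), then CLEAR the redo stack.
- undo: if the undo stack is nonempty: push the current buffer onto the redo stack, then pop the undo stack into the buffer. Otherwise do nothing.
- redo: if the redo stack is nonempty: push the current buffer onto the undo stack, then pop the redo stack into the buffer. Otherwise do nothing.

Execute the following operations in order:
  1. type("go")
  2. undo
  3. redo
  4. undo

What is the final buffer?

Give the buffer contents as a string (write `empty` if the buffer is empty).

Answer: empty

Derivation:
After op 1 (type): buf='go' undo_depth=1 redo_depth=0
After op 2 (undo): buf='(empty)' undo_depth=0 redo_depth=1
After op 3 (redo): buf='go' undo_depth=1 redo_depth=0
After op 4 (undo): buf='(empty)' undo_depth=0 redo_depth=1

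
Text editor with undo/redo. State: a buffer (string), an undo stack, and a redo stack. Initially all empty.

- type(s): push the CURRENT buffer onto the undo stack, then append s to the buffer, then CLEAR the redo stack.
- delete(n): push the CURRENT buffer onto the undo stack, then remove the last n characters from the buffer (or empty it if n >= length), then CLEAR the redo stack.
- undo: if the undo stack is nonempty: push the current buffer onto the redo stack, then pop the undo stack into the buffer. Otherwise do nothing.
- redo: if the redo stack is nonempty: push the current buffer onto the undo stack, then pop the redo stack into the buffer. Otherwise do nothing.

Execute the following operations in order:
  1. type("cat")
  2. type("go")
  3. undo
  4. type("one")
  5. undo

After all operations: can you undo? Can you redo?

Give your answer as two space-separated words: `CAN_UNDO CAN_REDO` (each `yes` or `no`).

After op 1 (type): buf='cat' undo_depth=1 redo_depth=0
After op 2 (type): buf='catgo' undo_depth=2 redo_depth=0
After op 3 (undo): buf='cat' undo_depth=1 redo_depth=1
After op 4 (type): buf='catone' undo_depth=2 redo_depth=0
After op 5 (undo): buf='cat' undo_depth=1 redo_depth=1

Answer: yes yes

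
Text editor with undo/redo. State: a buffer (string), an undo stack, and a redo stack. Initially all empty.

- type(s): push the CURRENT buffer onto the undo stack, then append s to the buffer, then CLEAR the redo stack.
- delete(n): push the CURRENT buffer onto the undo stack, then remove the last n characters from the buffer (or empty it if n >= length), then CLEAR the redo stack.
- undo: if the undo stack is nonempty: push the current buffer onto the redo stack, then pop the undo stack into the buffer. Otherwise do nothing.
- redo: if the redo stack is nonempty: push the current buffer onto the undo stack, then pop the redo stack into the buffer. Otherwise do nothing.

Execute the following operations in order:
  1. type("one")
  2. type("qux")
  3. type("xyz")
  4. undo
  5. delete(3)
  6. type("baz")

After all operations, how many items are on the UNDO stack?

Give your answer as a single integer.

After op 1 (type): buf='one' undo_depth=1 redo_depth=0
After op 2 (type): buf='onequx' undo_depth=2 redo_depth=0
After op 3 (type): buf='onequxxyz' undo_depth=3 redo_depth=0
After op 4 (undo): buf='onequx' undo_depth=2 redo_depth=1
After op 5 (delete): buf='one' undo_depth=3 redo_depth=0
After op 6 (type): buf='onebaz' undo_depth=4 redo_depth=0

Answer: 4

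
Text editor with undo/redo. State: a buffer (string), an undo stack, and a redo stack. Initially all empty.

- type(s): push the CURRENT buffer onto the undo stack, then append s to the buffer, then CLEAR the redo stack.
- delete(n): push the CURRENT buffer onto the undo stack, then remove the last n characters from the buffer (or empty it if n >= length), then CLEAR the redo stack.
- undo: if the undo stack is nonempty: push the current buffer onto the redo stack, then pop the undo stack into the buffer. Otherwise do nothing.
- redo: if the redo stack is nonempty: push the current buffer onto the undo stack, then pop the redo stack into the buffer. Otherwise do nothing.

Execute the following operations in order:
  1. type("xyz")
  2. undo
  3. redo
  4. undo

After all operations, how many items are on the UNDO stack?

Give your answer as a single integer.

Answer: 0

Derivation:
After op 1 (type): buf='xyz' undo_depth=1 redo_depth=0
After op 2 (undo): buf='(empty)' undo_depth=0 redo_depth=1
After op 3 (redo): buf='xyz' undo_depth=1 redo_depth=0
After op 4 (undo): buf='(empty)' undo_depth=0 redo_depth=1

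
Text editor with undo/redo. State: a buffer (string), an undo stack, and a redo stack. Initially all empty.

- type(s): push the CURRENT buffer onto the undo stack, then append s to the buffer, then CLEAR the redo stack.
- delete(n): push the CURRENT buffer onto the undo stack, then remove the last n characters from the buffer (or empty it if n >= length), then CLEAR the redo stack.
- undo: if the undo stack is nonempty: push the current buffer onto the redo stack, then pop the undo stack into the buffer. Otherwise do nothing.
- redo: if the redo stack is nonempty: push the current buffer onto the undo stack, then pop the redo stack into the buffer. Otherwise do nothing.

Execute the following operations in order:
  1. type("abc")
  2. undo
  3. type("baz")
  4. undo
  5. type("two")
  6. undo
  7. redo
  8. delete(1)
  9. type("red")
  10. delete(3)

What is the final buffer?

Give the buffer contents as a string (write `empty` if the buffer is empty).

Answer: tw

Derivation:
After op 1 (type): buf='abc' undo_depth=1 redo_depth=0
After op 2 (undo): buf='(empty)' undo_depth=0 redo_depth=1
After op 3 (type): buf='baz' undo_depth=1 redo_depth=0
After op 4 (undo): buf='(empty)' undo_depth=0 redo_depth=1
After op 5 (type): buf='two' undo_depth=1 redo_depth=0
After op 6 (undo): buf='(empty)' undo_depth=0 redo_depth=1
After op 7 (redo): buf='two' undo_depth=1 redo_depth=0
After op 8 (delete): buf='tw' undo_depth=2 redo_depth=0
After op 9 (type): buf='twred' undo_depth=3 redo_depth=0
After op 10 (delete): buf='tw' undo_depth=4 redo_depth=0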